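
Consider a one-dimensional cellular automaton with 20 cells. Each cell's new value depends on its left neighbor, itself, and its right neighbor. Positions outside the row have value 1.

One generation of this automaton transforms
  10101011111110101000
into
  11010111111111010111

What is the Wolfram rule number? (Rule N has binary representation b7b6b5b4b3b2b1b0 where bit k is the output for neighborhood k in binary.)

position 7: 111 → 1  (bit 7 = 1)
position 0: 110 → 1  (bit 6 = 1)
position 1: 101 → 1  (bit 5 = 1)
position 17: 100 → 1  (bit 4 = 1)
position 6: 011 → 1  (bit 3 = 1)
position 2: 010 → 0  (bit 2 = 0)
position 19: 001 → 1  (bit 1 = 1)
position 18: 000 → 1  (bit 0 = 1)
bits b7..b0 = 11111011 = 251

251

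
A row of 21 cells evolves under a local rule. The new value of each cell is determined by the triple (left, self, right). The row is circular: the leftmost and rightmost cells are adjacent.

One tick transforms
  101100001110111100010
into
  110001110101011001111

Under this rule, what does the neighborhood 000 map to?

1

At position 5 the neighborhood is 000; the next row has 1 there.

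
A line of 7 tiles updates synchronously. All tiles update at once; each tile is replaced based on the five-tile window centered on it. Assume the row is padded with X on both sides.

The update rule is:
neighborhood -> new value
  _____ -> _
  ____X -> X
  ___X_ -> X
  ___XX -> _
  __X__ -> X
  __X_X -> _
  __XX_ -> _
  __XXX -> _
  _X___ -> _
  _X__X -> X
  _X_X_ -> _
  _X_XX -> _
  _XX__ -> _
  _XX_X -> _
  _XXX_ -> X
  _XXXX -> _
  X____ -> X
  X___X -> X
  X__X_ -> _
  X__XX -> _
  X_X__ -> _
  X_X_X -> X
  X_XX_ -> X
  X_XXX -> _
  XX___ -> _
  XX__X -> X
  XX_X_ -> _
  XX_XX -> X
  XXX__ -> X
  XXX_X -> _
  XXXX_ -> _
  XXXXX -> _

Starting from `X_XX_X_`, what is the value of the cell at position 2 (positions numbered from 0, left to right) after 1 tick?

_XX__X_
position 2 holds X

X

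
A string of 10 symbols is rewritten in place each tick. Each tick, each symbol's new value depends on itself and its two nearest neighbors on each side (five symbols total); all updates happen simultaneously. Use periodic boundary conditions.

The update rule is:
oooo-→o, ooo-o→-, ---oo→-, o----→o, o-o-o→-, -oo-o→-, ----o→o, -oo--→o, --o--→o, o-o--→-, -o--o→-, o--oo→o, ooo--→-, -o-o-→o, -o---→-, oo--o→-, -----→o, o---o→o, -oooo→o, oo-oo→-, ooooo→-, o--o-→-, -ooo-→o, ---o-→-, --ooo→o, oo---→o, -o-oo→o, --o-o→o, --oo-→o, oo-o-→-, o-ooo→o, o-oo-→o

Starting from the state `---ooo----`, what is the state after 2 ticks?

oo-oo-oooo
o--o--oo--

o--o--oo--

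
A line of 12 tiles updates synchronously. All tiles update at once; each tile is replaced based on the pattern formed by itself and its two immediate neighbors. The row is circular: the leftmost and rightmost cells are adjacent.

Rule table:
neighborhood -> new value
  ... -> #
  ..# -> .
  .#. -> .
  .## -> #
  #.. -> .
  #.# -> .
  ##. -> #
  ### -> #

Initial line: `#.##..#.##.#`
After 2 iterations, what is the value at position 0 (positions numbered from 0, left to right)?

#.##....##.#
#.##.##.##.#
position 0 holds #

#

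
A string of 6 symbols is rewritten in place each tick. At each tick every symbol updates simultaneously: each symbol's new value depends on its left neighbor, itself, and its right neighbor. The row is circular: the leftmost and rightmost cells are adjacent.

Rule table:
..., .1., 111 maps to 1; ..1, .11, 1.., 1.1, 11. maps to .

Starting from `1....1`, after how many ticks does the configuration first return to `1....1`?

..11..
1....1

2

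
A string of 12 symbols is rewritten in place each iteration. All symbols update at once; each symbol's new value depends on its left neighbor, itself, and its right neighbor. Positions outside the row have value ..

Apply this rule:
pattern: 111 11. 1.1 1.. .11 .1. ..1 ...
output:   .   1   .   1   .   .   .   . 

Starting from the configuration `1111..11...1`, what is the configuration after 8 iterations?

..........11

...11..11...
....11..11..
.....11..11.
......11..11
.......11..1
........11..
.........11.
..........11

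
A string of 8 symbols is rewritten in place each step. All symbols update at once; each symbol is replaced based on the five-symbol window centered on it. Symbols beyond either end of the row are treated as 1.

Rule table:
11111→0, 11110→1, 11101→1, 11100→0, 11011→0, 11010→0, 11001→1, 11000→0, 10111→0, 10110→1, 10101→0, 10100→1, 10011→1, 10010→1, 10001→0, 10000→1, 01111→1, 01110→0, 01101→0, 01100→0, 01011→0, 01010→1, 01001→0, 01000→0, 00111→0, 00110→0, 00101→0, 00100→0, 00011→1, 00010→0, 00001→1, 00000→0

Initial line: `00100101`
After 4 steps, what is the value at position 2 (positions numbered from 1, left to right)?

0

11001000
10110001
10100010
10100000
position 2 holds 0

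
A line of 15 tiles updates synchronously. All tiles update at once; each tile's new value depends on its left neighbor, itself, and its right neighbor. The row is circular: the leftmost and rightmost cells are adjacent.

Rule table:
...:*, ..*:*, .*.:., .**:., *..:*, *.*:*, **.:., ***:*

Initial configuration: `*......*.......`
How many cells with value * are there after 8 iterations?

.******.*******
*.****.*.*****.
.*.**.*.*.***.*
*.*..*.*.*.*.*.
.*.**.*.*.*.*.*
*.*..*.*.*.*.*.  (repeats iteration 4; period 2)
iteration 8: *.*..*.*.*.*.*.
count of *: 7

7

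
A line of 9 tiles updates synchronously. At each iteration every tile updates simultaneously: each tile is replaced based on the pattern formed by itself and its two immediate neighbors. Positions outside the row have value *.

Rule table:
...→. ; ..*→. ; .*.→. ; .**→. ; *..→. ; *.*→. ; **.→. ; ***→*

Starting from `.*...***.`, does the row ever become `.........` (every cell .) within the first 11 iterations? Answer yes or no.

yes

......*..
.........
all cells are . at iteration 2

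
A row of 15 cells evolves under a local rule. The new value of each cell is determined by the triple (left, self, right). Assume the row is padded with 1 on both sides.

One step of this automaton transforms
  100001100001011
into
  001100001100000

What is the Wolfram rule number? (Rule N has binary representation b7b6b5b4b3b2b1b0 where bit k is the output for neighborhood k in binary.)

1

position 14: 111 → 0  (bit 7 = 0)
position 0: 110 → 0  (bit 6 = 0)
position 12: 101 → 0  (bit 5 = 0)
position 1: 100 → 0  (bit 4 = 0)
position 5: 011 → 0  (bit 3 = 0)
position 11: 010 → 0  (bit 2 = 0)
position 4: 001 → 0  (bit 1 = 0)
position 2: 000 → 1  (bit 0 = 1)
bits b7..b0 = 00000001 = 1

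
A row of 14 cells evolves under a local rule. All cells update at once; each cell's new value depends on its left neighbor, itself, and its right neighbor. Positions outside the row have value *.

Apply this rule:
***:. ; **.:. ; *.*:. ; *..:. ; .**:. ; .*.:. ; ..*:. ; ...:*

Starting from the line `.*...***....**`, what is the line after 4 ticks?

...*.....**...
.*...***....*.
...*.....**...  (repeats tick 1; period 2)
tick 4: .*...***....*.

.*...***....*.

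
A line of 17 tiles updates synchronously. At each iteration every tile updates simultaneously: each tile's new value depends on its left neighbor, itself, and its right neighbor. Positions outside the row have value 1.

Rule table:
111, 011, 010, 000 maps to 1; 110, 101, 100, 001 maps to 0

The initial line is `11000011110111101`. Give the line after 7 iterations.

01010010010100101

10011011100111001
00010011000110001
01010010010100101
01010010010100101  (fixed point — unchanged through iteration 7)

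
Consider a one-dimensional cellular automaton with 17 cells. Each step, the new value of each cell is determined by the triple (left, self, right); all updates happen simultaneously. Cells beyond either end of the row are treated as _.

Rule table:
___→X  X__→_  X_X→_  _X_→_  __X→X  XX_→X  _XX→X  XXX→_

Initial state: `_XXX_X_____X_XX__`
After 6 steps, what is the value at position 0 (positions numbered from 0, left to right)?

XX_X___XXXX__XX_X
XX___XXX__X_XXX__
XX_XXX_X_X__X_X_X
XX_X_X_____X_____
XX_____XXXX__XXXX
XX_XXXXX__X_XX__X
position 0 holds X

X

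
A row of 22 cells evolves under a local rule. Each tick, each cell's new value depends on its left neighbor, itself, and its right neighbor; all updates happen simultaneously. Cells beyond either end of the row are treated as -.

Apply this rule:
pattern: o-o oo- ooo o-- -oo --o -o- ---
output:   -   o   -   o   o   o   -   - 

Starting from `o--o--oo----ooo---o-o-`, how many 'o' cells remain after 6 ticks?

-oo-ooooo--oo-oo-o---o
ooo-o---ooooo-oo--o-o-
o-o--o-oo---o-oooo---o
---oo--ooo-o--o--oo-o-
--oooooo-o--oo-oooo--o
-oo----o--oooo-o--ooo-
count of o: 11

11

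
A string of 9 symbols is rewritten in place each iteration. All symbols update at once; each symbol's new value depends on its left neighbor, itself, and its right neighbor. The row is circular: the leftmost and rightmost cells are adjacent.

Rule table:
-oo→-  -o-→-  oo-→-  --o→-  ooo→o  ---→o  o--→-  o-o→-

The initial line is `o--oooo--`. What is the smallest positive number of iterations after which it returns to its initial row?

6

----oo---
ooo----oo
oo--oo--o
o--------
--oooooo-
o--oooo--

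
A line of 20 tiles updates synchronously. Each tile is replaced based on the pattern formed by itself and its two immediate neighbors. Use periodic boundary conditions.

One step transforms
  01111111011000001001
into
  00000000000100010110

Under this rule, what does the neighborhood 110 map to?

0

At position 7 the neighborhood is 110; the next row has 0 there.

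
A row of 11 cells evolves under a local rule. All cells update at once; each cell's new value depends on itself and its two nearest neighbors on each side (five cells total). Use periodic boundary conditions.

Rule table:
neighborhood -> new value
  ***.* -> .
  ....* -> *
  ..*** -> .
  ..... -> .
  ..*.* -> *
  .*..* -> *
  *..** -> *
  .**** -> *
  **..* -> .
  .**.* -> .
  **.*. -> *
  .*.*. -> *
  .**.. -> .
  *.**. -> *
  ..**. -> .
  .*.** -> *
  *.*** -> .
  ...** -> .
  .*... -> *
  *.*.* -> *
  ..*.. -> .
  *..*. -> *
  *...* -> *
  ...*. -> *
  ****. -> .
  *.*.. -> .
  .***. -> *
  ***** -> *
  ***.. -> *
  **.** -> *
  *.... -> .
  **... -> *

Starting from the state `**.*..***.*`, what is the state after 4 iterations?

*.*.***.***

*.*.**.*.*.
*****.*****
***..*.****
*.*.***.***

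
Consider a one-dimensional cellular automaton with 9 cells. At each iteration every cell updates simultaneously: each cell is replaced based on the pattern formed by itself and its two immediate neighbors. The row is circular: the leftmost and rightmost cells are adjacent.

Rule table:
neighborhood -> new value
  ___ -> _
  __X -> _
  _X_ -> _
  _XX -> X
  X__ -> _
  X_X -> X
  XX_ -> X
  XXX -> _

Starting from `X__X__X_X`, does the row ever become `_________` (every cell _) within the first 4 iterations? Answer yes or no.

iteration 1: X______XX
iteration 2: X______X_
iteration 3: ________X
iteration 4: _________
all cells are _ at iteration 4

yes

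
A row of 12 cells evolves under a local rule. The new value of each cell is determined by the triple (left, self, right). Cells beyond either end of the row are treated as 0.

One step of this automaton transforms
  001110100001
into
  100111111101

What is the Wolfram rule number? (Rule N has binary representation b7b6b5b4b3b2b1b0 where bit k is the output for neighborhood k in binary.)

245

position 3: 111 → 1  (bit 7 = 1)
position 4: 110 → 1  (bit 6 = 1)
position 5: 101 → 1  (bit 5 = 1)
position 7: 100 → 1  (bit 4 = 1)
position 2: 011 → 0  (bit 3 = 0)
position 6: 010 → 1  (bit 2 = 1)
position 1: 001 → 0  (bit 1 = 0)
position 0: 000 → 1  (bit 0 = 1)
bits b7..b0 = 11110101 = 245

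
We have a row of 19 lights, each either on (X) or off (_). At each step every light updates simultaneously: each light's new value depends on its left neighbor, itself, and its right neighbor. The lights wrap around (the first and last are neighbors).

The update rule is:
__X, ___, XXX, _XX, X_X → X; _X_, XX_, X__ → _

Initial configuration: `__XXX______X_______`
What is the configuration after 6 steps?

_XXXXX__XXXXXXXXXX_

XXXX__XXXXX__XXXXXX
XXX__XXXXX__XXXXXXX
XX__XXXXX__XXXXXXXX
X__XXXXX__XXXXXXXXX
__XXXXX__XXXXXXXXXX
_XXXXX__XXXXXXXXXX_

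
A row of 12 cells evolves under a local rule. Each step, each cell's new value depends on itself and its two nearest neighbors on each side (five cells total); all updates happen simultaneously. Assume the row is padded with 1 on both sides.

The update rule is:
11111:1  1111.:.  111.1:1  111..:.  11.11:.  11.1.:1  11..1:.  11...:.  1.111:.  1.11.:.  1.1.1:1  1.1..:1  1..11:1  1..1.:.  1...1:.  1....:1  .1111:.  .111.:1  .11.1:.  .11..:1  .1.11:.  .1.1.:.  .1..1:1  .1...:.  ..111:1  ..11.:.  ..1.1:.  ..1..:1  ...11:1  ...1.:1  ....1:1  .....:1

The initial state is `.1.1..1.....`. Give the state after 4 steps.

......111...

11.11.1.1111
.1...11...11
11..1.1..11.
......111...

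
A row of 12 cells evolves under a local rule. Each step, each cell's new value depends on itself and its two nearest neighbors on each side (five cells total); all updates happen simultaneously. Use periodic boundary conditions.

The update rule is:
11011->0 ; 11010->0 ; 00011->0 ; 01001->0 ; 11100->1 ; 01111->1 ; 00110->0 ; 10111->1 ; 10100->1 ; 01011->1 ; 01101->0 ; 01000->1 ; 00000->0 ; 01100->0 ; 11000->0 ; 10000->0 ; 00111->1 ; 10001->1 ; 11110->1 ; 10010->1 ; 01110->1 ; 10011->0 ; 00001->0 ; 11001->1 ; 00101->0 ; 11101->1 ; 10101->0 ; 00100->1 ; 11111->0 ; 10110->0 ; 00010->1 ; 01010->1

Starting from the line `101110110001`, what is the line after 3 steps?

001110000100
001110001110
101110101110

101110101110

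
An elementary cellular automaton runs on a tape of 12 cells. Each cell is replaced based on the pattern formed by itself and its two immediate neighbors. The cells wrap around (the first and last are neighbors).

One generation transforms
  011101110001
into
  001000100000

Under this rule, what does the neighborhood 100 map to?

0

At position 8 the neighborhood is 100; the next row has 0 there.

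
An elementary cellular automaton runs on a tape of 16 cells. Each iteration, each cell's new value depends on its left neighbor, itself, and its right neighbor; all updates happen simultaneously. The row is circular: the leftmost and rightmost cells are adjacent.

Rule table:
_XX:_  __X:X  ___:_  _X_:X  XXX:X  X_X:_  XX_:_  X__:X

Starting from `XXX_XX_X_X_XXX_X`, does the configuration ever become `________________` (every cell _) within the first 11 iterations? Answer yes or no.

iteration 1: XX_____X_X__X___
iteration 2: __X___XX_XXXXX_X
iteration 3: XXXX_X____XXX__X
iteration 4: XXX__XX__X_X_XX_
iteration 5: _X_XX__XXX_X____
iteration 6: XX___XX_X__XX___
iteration 7: __X_X___XXX__X_X
iteration 8: XXX_XX_X_X_XXX_X  (repeats iteration 0; period 8)
iteration 11: XXXX_X____XXX__X
iteration 11 is XXXX_X____XXX__X, still not uniform _

no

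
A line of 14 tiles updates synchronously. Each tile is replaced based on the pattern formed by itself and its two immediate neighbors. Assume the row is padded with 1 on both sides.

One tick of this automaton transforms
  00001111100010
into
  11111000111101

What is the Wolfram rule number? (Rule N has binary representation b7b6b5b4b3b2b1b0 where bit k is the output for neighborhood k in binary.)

123

position 5: 111 → 0  (bit 7 = 0)
position 8: 110 → 1  (bit 6 = 1)
position 13: 101 → 1  (bit 5 = 1)
position 0: 100 → 1  (bit 4 = 1)
position 4: 011 → 1  (bit 3 = 1)
position 12: 010 → 0  (bit 2 = 0)
position 3: 001 → 1  (bit 1 = 1)
position 1: 000 → 1  (bit 0 = 1)
bits b7..b0 = 01111011 = 123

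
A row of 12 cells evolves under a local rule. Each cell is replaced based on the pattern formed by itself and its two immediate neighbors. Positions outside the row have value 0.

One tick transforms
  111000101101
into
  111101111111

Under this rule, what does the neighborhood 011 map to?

1

At position 0 the neighborhood is 011; the next row has 1 there.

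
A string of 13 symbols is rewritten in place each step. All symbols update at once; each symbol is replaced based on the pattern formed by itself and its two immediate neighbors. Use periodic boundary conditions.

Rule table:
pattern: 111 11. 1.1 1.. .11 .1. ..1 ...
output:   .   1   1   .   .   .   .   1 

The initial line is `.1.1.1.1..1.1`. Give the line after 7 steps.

1.1..1.......

1.1.1.1....1.
.1.1.1..11..1
1.1.1....1...
.1.1..11...1.
..1....1.1...
1...11..1..11
1.1..1.......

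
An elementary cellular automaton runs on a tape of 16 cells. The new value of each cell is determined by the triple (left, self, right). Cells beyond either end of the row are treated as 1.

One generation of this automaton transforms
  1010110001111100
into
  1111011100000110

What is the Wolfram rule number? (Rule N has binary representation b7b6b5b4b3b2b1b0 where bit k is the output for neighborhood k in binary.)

117

position 10: 111 → 0  (bit 7 = 0)
position 0: 110 → 1  (bit 6 = 1)
position 1: 101 → 1  (bit 5 = 1)
position 6: 100 → 1  (bit 4 = 1)
position 4: 011 → 0  (bit 3 = 0)
position 2: 010 → 1  (bit 2 = 1)
position 8: 001 → 0  (bit 1 = 0)
position 7: 000 → 1  (bit 0 = 1)
bits b7..b0 = 01110101 = 117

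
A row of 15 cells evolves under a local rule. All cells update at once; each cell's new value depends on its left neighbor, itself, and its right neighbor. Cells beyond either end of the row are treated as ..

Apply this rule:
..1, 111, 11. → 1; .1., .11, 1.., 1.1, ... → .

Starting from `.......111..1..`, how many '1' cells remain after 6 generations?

2

......1.11.1...
.....1...1.....
....1...1......
...1...1.......
..1...1........
.1...1.........
count of 1: 2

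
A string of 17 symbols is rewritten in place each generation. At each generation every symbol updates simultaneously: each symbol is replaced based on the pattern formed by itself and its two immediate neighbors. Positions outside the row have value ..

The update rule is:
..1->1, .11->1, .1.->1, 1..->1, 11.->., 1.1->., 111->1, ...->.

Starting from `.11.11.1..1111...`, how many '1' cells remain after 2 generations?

generation 1: 11..1..111111.1..
generation 2: 1.1111111111..11.
count of 1: 13

13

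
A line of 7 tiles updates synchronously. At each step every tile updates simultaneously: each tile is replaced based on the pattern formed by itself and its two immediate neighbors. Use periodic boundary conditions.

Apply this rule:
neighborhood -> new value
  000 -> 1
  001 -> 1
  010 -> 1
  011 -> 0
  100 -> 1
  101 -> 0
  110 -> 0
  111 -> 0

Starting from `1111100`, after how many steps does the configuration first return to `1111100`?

2

0000011
1111100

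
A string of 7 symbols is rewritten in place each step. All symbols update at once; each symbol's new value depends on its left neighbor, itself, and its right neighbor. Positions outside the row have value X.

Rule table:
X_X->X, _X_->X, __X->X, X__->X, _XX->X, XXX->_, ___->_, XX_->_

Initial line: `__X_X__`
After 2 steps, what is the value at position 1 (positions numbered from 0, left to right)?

_

step 1: XXXXXXX
step 2: _______
position 1 holds _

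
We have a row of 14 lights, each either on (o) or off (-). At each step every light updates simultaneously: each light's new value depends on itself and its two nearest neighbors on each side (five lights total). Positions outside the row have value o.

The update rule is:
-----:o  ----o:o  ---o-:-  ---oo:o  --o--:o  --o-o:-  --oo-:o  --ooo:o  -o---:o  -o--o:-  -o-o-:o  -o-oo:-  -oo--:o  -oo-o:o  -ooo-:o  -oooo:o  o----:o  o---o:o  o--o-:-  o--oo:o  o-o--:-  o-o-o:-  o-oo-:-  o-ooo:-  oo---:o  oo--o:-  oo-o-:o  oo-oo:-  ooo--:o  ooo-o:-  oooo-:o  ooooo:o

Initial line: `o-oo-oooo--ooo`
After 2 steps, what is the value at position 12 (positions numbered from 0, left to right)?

o

---o--ooo-oooo
oo-o-ooo---ooo
position 12 holds o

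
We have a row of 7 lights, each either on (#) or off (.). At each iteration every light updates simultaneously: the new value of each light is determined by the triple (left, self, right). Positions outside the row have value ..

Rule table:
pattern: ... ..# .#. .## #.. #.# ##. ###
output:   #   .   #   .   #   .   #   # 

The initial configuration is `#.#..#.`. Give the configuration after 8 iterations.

#.#.#.#

iteration 1: #.##.##
iteration 2: #..#..#
iteration 3: ##.##.#
iteration 4: .#..#.#
iteration 5: .##.#.#
iteration 6: ..#.#.#
iteration 7: #.#.#.#
iteration 8: #.#.#.#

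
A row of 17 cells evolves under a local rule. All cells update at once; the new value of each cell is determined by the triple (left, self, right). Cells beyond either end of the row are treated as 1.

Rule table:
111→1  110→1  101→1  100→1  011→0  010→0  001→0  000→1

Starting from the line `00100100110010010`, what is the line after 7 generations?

10010010011001001
11001001001100100
11100100100110010
11110010010011001
11111001001001100
11111100100100110
11111110010010011

11111110010010011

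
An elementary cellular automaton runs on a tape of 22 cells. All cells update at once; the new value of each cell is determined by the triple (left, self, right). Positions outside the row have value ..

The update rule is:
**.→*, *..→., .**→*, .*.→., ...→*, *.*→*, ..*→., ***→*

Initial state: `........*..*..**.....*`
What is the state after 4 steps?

step 1: *******.......**.***..
step 2: *******.*****.******.*
step 3: *********************.
step 4: *********************.

*********************.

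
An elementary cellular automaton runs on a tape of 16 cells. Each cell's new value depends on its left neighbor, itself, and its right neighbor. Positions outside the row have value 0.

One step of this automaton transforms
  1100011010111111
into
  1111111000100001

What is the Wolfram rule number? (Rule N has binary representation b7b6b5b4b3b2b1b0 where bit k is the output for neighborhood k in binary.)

position 11: 111 → 0  (bit 7 = 0)
position 1: 110 → 1  (bit 6 = 1)
position 7: 101 → 0  (bit 5 = 0)
position 2: 100 → 1  (bit 4 = 1)
position 0: 011 → 1  (bit 3 = 1)
position 8: 010 → 0  (bit 2 = 0)
position 4: 001 → 1  (bit 1 = 1)
position 3: 000 → 1  (bit 0 = 1)
bits b7..b0 = 01011011 = 91

91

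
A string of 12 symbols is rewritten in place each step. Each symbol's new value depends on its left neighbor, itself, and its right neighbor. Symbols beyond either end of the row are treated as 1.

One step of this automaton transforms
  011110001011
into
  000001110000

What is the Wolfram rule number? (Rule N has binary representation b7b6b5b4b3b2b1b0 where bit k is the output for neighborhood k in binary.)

19

position 2: 111 → 0  (bit 7 = 0)
position 4: 110 → 0  (bit 6 = 0)
position 0: 101 → 0  (bit 5 = 0)
position 5: 100 → 1  (bit 4 = 1)
position 1: 011 → 0  (bit 3 = 0)
position 8: 010 → 0  (bit 2 = 0)
position 7: 001 → 1  (bit 1 = 1)
position 6: 000 → 1  (bit 0 = 1)
bits b7..b0 = 00010011 = 19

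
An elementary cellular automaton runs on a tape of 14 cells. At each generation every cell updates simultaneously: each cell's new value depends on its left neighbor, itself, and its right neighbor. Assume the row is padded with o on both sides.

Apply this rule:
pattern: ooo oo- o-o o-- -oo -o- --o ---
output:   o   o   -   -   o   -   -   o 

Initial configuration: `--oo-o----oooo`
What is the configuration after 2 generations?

--oo-o-oo-oooo

generation 1: --oo---oo-oooo
generation 2: --oo-o-oo-oooo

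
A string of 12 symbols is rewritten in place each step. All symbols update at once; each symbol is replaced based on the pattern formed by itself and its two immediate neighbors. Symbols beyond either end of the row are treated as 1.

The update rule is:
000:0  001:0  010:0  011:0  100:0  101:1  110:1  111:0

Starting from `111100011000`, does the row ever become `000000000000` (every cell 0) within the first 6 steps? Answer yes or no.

yes

000100001000
000000000000
all cells are 0 at step 2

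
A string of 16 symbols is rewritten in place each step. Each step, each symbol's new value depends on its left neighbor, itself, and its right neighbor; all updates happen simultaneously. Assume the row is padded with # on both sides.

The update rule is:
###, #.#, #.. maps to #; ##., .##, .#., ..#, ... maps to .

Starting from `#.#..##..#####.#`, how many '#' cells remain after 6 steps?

7

step 1: .#.#...#..###.#.
step 2: #.#.#...#..#.#.#
step 3: .#.#.#...#..#.#.
step 4: #.#.#.#...#..#.#
step 5: .#.#.#.#...#..#.
step 6: #.#.#.#.#...#..#
count of #: 7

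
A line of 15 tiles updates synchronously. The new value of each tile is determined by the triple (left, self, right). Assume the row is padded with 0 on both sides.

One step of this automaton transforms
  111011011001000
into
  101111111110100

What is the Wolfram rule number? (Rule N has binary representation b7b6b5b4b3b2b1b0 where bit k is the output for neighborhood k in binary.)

position 1: 111 → 0  (bit 7 = 0)
position 2: 110 → 1  (bit 6 = 1)
position 3: 101 → 1  (bit 5 = 1)
position 9: 100 → 1  (bit 4 = 1)
position 0: 011 → 1  (bit 3 = 1)
position 11: 010 → 0  (bit 2 = 0)
position 10: 001 → 1  (bit 1 = 1)
position 13: 000 → 0  (bit 0 = 0)
bits b7..b0 = 01111010 = 122

122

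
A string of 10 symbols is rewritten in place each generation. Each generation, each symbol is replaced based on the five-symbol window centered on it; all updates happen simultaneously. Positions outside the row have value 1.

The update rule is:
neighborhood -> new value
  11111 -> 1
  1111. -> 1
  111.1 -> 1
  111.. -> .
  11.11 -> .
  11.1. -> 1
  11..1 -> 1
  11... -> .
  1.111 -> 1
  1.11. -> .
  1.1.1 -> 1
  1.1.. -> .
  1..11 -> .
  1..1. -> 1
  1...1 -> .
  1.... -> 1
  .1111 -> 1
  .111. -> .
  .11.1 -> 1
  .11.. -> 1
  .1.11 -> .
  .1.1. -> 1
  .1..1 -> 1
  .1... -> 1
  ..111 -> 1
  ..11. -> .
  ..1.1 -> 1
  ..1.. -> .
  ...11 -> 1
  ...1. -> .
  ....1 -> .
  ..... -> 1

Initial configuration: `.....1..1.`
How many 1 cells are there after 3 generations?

6

.11...111.
..1..11.1.
11.1..111.
count of 1: 6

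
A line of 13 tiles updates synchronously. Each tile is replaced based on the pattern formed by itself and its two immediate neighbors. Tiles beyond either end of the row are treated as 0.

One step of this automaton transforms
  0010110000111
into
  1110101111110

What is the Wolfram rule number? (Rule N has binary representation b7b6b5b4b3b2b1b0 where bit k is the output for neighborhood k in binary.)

position 11: 111 → 1  (bit 7 = 1)
position 5: 110 → 0  (bit 6 = 0)
position 3: 101 → 0  (bit 5 = 0)
position 6: 100 → 1  (bit 4 = 1)
position 4: 011 → 1  (bit 3 = 1)
position 2: 010 → 1  (bit 2 = 1)
position 1: 001 → 1  (bit 1 = 1)
position 0: 000 → 1  (bit 0 = 1)
bits b7..b0 = 10011111 = 159

159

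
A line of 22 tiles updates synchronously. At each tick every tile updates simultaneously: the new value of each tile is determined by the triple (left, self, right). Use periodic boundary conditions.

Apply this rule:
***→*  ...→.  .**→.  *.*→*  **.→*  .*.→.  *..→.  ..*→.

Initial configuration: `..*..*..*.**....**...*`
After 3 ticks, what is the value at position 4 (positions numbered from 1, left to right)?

.........*.*.....*....
..........*...........
......................
position 4 holds .

.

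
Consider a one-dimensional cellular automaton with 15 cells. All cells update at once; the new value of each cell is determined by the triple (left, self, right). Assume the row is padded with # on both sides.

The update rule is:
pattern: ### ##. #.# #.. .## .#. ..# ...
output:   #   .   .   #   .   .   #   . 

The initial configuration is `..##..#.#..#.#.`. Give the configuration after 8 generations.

.#..#.#...#..##

##..##...##....
#.##..#.#..#..#
....##...##.##.
#..#..#.#......
.##.##...#....#
......#.#.#..#.
#....#.....##..
.#..#.#...#..##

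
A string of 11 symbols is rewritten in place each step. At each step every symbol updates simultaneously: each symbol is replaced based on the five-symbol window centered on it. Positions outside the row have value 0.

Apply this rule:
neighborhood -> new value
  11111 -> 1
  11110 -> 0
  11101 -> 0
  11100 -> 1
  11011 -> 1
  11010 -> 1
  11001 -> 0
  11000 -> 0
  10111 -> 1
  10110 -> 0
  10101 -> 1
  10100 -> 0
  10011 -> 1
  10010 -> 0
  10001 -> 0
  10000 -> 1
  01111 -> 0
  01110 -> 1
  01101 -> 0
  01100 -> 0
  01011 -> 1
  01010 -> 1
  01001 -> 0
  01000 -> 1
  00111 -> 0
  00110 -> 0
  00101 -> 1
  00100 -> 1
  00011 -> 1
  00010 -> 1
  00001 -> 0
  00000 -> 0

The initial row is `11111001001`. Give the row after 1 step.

00101001001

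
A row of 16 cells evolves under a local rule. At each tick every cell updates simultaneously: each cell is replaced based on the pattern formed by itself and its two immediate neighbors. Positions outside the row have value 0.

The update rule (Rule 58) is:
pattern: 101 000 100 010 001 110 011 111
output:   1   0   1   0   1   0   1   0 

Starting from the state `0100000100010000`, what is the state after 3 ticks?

1010101010101010

tick 1: 1010001010101000
tick 2: 0101010101010100
tick 3: 1010101010101010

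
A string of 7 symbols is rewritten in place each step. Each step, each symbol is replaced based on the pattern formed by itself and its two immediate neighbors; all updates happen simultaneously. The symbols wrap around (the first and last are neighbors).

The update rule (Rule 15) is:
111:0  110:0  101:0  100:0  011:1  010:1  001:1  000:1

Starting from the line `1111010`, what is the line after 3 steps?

1010000

step 1: 1000010
step 2: 1011110
step 3: 1010000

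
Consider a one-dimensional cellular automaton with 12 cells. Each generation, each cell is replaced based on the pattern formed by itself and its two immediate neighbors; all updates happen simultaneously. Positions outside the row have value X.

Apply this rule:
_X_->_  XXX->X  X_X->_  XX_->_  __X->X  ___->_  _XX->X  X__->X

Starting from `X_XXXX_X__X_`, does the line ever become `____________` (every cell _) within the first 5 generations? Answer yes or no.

no

__XXX___XX__
XXXX_X_XX_XX
XXX____X__XX
XX_X__X_XXXX
X___XX__XXXX
generation 5 is X___XX__XXXX, still not uniform _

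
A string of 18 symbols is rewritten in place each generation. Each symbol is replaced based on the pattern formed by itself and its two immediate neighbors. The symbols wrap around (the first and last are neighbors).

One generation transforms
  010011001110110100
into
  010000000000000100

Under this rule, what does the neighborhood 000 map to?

0

At position 17 the neighborhood is 000; the next row has 0 there.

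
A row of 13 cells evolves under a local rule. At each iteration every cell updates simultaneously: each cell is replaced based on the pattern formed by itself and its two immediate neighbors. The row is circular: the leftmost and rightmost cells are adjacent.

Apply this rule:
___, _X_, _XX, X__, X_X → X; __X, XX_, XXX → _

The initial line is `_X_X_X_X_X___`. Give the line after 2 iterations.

_XXXXXXXXXXXX
XX___________

XX___________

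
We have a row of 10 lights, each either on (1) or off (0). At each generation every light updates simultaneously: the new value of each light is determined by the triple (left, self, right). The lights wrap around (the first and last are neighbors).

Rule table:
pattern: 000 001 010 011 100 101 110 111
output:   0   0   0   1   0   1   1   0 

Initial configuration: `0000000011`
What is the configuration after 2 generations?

0000000011

generation 1: 0000000011  (fixed point — unchanged through generation 2)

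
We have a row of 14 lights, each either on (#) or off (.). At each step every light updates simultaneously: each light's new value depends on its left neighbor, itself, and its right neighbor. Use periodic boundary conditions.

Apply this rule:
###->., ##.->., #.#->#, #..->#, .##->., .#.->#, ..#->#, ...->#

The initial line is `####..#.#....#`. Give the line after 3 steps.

step 1: ....#########.
step 2: ####.........#
step 3: ....#########.

....#########.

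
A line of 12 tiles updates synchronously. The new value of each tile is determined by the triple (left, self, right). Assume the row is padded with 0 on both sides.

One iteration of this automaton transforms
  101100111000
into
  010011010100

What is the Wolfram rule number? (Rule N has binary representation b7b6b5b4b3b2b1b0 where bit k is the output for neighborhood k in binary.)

178

position 7: 111 → 1  (bit 7 = 1)
position 3: 110 → 0  (bit 6 = 0)
position 1: 101 → 1  (bit 5 = 1)
position 4: 100 → 1  (bit 4 = 1)
position 2: 011 → 0  (bit 3 = 0)
position 0: 010 → 0  (bit 2 = 0)
position 5: 001 → 1  (bit 1 = 1)
position 10: 000 → 0  (bit 0 = 0)
bits b7..b0 = 10110010 = 178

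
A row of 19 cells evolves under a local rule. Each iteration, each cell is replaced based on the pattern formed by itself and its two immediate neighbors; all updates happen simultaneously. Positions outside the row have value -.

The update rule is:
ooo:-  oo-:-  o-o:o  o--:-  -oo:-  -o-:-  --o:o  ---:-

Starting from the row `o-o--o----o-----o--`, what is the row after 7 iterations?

---o-----o---------

-o--o----o-----o---
o--o----o-----o----
--o----o-----o-----
-o----o-----o------
o----o-----o-------
----o-----o--------
---o-----o---------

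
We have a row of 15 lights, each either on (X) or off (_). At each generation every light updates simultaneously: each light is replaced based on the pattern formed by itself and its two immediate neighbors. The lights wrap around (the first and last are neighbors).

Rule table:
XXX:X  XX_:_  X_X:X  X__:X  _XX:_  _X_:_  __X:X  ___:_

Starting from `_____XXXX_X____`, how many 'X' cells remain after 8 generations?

7

generation 1: ____X_XX_X_X___
generation 2: ___X_X__X_X_X__
generation 3: __X_X_XX_X_X_X_
generation 4: _X_X_X__X_X_X_X
generation 5: X_X_X_XX_X_X_X_
generation 6: _X_X_X__X_X_X_X  (repeats generation 4; period 2)
generation 8: _X_X_X__X_X_X_X
count of X: 7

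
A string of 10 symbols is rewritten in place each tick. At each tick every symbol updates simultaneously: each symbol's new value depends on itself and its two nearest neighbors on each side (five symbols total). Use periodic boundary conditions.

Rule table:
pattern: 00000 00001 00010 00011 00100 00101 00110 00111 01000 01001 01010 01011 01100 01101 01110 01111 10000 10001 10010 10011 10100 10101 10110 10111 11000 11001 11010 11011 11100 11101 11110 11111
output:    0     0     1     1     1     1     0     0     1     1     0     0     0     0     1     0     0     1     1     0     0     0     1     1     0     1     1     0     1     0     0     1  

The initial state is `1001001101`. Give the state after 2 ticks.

0100100011

0111100001
0100100011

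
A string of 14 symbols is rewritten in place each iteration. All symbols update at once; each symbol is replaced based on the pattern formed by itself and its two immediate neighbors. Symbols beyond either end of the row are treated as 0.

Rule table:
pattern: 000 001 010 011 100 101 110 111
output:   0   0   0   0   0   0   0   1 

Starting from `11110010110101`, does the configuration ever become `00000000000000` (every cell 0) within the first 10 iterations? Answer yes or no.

01100000000000
00000000000000
all cells are 0 at iteration 2

yes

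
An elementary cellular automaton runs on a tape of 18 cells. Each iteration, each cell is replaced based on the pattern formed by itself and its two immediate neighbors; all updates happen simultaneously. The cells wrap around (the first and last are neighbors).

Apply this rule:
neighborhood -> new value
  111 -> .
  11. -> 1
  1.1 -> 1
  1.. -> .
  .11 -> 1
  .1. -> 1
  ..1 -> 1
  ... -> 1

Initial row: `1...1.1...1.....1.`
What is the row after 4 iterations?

11111.111.11111...

iteration 1: 1.11111.111.111111
iteration 2: 111...111.111.....
iteration 3: 1.1.111.111.1.1111
iteration 4: 11111.111.11111...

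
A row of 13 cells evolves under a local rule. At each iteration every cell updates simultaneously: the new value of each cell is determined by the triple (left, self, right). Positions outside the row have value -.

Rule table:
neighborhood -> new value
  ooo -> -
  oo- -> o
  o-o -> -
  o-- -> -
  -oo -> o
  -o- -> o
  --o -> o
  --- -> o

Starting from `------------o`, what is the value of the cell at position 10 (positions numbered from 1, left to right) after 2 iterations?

iteration 1: ooooooooooooo
iteration 2: o-----------o
position 10 holds -

-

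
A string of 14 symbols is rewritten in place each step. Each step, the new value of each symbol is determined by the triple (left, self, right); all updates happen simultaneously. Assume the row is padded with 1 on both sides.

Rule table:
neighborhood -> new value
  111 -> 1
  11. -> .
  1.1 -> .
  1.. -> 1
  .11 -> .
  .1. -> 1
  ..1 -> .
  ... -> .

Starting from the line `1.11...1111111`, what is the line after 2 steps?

1...11...11111

step 1: ....1...111111
step 2: 1...11...11111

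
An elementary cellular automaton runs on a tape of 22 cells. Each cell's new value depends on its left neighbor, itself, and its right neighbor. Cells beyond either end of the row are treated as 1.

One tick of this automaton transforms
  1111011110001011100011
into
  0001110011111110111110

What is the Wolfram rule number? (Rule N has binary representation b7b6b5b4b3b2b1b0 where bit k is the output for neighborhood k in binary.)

127

position 0: 111 → 0  (bit 7 = 0)
position 3: 110 → 1  (bit 6 = 1)
position 4: 101 → 1  (bit 5 = 1)
position 9: 100 → 1  (bit 4 = 1)
position 5: 011 → 1  (bit 3 = 1)
position 12: 010 → 1  (bit 2 = 1)
position 11: 001 → 1  (bit 1 = 1)
position 10: 000 → 1  (bit 0 = 1)
bits b7..b0 = 01111111 = 127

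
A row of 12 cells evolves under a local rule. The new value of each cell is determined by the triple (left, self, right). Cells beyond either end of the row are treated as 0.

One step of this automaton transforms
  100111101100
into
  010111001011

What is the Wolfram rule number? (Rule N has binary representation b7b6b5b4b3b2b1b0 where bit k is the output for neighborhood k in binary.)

position 4: 111 → 1  (bit 7 = 1)
position 6: 110 → 0  (bit 6 = 0)
position 7: 101 → 0  (bit 5 = 0)
position 1: 100 → 1  (bit 4 = 1)
position 3: 011 → 1  (bit 3 = 1)
position 0: 010 → 0  (bit 2 = 0)
position 2: 001 → 0  (bit 1 = 0)
position 11: 000 → 1  (bit 0 = 1)
bits b7..b0 = 10011001 = 153

153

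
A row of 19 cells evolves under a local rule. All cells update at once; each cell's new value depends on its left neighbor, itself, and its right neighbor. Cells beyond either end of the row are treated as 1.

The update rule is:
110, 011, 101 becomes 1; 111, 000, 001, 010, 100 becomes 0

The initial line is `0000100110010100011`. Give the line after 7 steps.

0000000110000000001

0000000110001000010
0000000110000000001
0000000110000000001  (fixed point — unchanged through step 7)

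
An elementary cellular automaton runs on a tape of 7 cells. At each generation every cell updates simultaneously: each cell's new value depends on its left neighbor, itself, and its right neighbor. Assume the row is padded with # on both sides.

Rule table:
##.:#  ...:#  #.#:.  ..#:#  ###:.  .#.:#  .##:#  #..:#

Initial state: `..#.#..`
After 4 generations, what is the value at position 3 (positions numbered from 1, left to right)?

###.###
..#.#..  (repeats generation 0; period 2)
generation 4: ..#.#..
position 3 holds #

#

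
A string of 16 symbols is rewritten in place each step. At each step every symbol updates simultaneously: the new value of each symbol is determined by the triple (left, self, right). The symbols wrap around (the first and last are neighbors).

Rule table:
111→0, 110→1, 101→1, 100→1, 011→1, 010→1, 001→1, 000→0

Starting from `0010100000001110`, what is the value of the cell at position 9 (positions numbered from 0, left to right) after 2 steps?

0

step 1: 0111110000011011
step 2: 1100011000111111
position 9 holds 0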